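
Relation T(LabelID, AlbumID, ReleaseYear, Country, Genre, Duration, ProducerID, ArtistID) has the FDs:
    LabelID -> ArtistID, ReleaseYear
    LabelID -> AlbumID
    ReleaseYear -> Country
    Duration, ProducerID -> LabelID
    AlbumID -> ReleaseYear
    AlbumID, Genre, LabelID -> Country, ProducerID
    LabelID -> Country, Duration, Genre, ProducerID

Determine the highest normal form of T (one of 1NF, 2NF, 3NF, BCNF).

2NF

Candidate keys: {Duration, ProducerID}, {LabelID}. Prime attributes: {Duration, LabelID, ProducerID}.
ReleaseYear -> Country: {ReleaseYear}⁺ = {Country, ReleaseYear}, which is not all of the attributes, so the left side is not a superkey — BCNF is violated.
ReleaseYear -> Country determines the non-prime attribute {Country} from a non-superkey — 3NF is violated.
Checking every proper subset of each key, none determines a non-prime attribute — 2NF is satisfied.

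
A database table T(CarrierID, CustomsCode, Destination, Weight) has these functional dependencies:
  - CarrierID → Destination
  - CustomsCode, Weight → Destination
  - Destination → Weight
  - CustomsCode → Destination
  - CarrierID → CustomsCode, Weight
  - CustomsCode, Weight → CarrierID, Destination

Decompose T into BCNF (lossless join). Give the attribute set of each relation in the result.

{CarrierID, CustomsCode, Destination}; {Destination, Weight}

Candidate keys of the original relation: {CarrierID}, {CustomsCode}.
{CarrierID, CustomsCode, Destination, Weight}: {Destination} determines {Destination, Weight} here but is not a superkey — split on Destination → Weight, giving {Destination, Weight} and {CarrierID, CustomsCode, Destination}.
{Destination, Weight} is in BCNF.
{CarrierID, CustomsCode, Destination} is in BCNF.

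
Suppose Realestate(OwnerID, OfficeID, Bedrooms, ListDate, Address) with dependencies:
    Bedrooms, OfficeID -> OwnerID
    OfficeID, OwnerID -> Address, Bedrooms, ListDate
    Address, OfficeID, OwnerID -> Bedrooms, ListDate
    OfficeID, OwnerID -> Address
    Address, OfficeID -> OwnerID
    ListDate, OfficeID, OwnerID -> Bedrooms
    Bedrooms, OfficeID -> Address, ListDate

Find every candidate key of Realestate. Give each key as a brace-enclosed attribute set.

{Address, OfficeID}, {Bedrooms, OfficeID}, {OfficeID, OwnerID}

No FD produces {OfficeID}, so it must be in every candidate key.
{Address, OfficeID}⁺ = {Address, Bedrooms, ListDate, OfficeID, OwnerID}, which is every attribute, so {Address, OfficeID} is a candidate key.
{Bedrooms, OfficeID}⁺ = {Address, Bedrooms, ListDate, OfficeID, OwnerID}, which is every attribute, so {Bedrooms, OfficeID} is a candidate key.
{OfficeID, OwnerID}⁺ = {Address, Bedrooms, ListDate, OfficeID, OwnerID}, which is every attribute, so {OfficeID, OwnerID} is a candidate key.
Any other superkey properly contains one of these, so there are no further candidate keys.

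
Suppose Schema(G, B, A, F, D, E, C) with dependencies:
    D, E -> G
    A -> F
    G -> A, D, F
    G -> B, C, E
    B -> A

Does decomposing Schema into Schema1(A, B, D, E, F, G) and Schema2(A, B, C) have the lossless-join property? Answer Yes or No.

The shared attributes are {A, B} and {A, B}⁺ = {A, B, F}.
Schema1 ⊄ {A, B, F} and Schema2 ⊄ {A, B, F}, so the split is lossy.

No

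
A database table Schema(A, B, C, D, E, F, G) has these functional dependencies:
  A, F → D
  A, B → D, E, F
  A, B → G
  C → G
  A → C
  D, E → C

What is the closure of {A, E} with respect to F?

{A, C, E, G}

Start with {A, E}.
A → C applies; add {C} → now {A, C, E}.
C → G applies; add {G} → now {A, C, E, G}.
No further FD applies.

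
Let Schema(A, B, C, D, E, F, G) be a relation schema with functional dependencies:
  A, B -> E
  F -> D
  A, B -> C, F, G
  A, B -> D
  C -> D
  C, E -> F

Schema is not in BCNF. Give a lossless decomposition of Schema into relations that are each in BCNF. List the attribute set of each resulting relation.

{A, B, C, E, G}; {C, E, F}; {D, F}

Candidate key of the original relation: {A, B}.
{A, B, C, D, E, F, G}: {F} determines {D, F} here but is not a superkey — split on F -> D, giving {D, F} and {A, B, C, E, F, G}.
{D, F} has no BCNF violation.
{A, B, C, E, F, G}: {C, E} determines {C, E, F} here but is not a superkey — split on C, E -> F, giving {C, E, F} and {A, B, C, E, G}.
{C, E, F} has no BCNF violation.
{A, B, C, E, G} has no BCNF violation.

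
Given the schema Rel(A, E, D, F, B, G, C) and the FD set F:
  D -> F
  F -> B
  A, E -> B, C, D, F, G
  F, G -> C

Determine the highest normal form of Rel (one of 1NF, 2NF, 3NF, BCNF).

2NF

Candidate key: {A, E}. Prime attributes: {A, E}.
D -> F breaks BCNF: {D}⁺ = {B, D, F}, so {D} is not a superkey.
Because {F} is non-prime and the left side of D -> F is not a superkey, the relation is not in 3NF.
No proper subset of a key has a non-prime attribute in its closure, so there is no partial dependency; 2NF holds.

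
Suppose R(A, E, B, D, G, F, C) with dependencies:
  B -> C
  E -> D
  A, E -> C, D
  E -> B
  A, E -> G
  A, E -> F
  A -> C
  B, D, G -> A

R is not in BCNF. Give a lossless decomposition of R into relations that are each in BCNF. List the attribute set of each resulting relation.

Candidate keys of the original relation: {A, E}, {E, G}.
{A, B, C, D, E, F, G}: {B} determines {B, C} here but is not a superkey — split on B -> C, giving {B, C} and {A, B, D, E, F, G}.
{B, C} is in BCNF.
{A, B, D, E, F, G}: {E} determines {B, D, E} here but is not a superkey — split on E -> B, D, giving {B, D, E} and {A, E, F, G}.
{B, D, E} is in BCNF.
{A, E, F, G} is in BCNF.

{A, E, F, G}; {B, C}; {B, D, E}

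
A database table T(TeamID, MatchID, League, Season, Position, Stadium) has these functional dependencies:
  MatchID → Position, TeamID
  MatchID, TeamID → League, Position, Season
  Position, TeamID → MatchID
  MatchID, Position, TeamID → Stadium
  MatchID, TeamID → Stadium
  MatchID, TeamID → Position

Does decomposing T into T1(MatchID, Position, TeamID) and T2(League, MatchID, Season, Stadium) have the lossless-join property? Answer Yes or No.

The shared attributes are {MatchID} and {MatchID}⁺ = {League, MatchID, Position, Season, Stadium, TeamID}.
This includes all of T1, so the common attributes are a superkey of T1 — the join is lossless.

Yes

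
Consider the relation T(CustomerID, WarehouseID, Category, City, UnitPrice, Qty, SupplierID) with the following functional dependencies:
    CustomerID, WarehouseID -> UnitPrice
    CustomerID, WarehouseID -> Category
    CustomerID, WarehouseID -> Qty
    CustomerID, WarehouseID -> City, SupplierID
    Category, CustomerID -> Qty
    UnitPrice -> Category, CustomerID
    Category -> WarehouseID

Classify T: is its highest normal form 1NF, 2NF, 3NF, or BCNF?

Candidate keys: {Category, CustomerID}, {CustomerID, WarehouseID}, {UnitPrice}. Prime attributes: {Category, CustomerID, UnitPrice, WarehouseID}.
Category -> WarehouseID: {Category}⁺ = {Category, WarehouseID}, which is not all of the attributes, so the left side is not a superkey — BCNF is violated.
But every attribute on its right side ({WarehouseID}) is prime, and the same holds for every other non-superkey FD, so 3NF still holds.

3NF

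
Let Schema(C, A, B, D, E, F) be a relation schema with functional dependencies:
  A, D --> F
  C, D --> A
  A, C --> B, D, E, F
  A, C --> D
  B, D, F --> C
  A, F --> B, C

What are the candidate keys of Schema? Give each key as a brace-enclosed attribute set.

{A, C}⁺ = {A, B, C, D, E, F}, which is every attribute, so {A, C} is a candidate key.
{A, D}⁺ = {A, B, C, D, E, F}, which is every attribute, so {A, D} is a candidate key.
{A, F}⁺ = {A, B, C, D, E, F}, which is every attribute, so {A, F} is a candidate key.
{C, D}⁺ = {A, B, C, D, E, F}, which is every attribute, so {C, D} is a candidate key.
{B, D, F}⁺ = {A, B, C, D, E, F}, which is every attribute, so {B, D, F} is a candidate key.
These are minimal and exhaustive — every other superkey contains one of them.

{A, C}, {A, D}, {A, F}, {B, D, F}, {C, D}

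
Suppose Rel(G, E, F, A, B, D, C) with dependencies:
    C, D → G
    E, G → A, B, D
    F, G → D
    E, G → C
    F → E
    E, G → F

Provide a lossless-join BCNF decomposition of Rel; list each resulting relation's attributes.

{A, B, C, D, F}; {C, D, G}; {E, F}

Candidate keys of the original relation: {C, D, E}, {C, D, F}, {E, G}, {F, G}.
{A, B, C, D, E, F, G}: {C, D} determines {C, D, G} here but is not a superkey — split on C, D → G, giving {C, D, G} and {A, B, C, D, E, F}.
{C, D, G} has no BCNF violation.
{A, B, C, D, E, F}: {F} determines {E, F} here but is not a superkey — split on F → E, giving {E, F} and {A, B, C, D, F}.
{E, F} has no BCNF violation.
{A, B, C, D, F} has no BCNF violation.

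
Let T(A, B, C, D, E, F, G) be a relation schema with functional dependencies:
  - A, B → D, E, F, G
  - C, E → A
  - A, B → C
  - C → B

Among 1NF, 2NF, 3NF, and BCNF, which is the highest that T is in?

3NF

Candidate keys: {A, B}, {A, C}, {C, E}. Prime attributes: {A, B, C, E}.
For C → B we have {C}⁺ = {B, C}; {C} is not a superkey, so BCNF fails.
But every attribute on its right side ({B}) is prime, and the same holds for every other non-superkey FD, so 3NF still holds.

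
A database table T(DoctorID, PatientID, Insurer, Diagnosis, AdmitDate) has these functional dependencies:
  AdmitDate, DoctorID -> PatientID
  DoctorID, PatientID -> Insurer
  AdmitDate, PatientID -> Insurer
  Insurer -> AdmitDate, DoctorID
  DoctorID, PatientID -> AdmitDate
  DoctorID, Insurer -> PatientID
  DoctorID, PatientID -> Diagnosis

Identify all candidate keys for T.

{Insurer}⁺ = {AdmitDate, Diagnosis, DoctorID, Insurer, PatientID}, which is every attribute, so {Insurer} is a candidate key.
{AdmitDate, DoctorID}⁺ = {AdmitDate, Diagnosis, DoctorID, Insurer, PatientID}, which is every attribute, so {AdmitDate, DoctorID} is a candidate key.
{AdmitDate, PatientID}⁺ = {AdmitDate, Diagnosis, DoctorID, Insurer, PatientID}, which is every attribute, so {AdmitDate, PatientID} is a candidate key.
{DoctorID, PatientID}⁺ = {AdmitDate, Diagnosis, DoctorID, Insurer, PatientID}, which is every attribute, so {DoctorID, PatientID} is a candidate key.
No proper subset of any of these is a key, and no other minimal superkey exists.

{AdmitDate, DoctorID}, {AdmitDate, PatientID}, {DoctorID, PatientID}, {Insurer}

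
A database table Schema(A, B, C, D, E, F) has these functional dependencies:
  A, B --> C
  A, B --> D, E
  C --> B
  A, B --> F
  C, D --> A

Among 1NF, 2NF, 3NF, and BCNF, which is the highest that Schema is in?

3NF

Candidate keys: {A, B}, {A, C}, {C, D}. Prime attributes: {A, B, C, D}.
C --> B breaks BCNF: {C}⁺ = {B, C}, so {C} is not a superkey.
But every attribute on its right side ({B}) is prime, and the same holds for every other non-superkey FD, so 3NF still holds.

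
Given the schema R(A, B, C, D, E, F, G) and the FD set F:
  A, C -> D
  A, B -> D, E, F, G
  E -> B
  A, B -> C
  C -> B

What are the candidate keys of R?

{A, B}, {A, C}, {A, E}

{A} never appears on the right of any FD, so every key must include it.
Closure of {A, B} is {A, B, C, D, E, F, G}, the whole schema; {A, B} is a candidate key.
Closure of {A, C} is {A, B, C, D, E, F, G}, the whole schema; {A, C} is a candidate key.
Closure of {A, E} is {A, B, C, D, E, F, G}, the whole schema; {A, E} is a candidate key.
Any other superkey properly contains one of these, so there are no further candidate keys.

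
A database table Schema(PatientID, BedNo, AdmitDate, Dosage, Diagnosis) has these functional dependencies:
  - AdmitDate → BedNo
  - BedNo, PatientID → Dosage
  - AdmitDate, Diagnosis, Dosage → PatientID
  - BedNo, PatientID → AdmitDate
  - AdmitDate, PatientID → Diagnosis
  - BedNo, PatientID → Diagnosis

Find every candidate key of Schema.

Closure of {AdmitDate, PatientID} is {AdmitDate, BedNo, Diagnosis, Dosage, PatientID}, the whole schema; {AdmitDate, PatientID} is a candidate key.
Closure of {BedNo, PatientID} is {AdmitDate, BedNo, Diagnosis, Dosage, PatientID}, the whole schema; {BedNo, PatientID} is a candidate key.
Closure of {AdmitDate, Diagnosis, Dosage} is {AdmitDate, BedNo, Diagnosis, Dosage, PatientID}, the whole schema; {AdmitDate, Diagnosis, Dosage} is a candidate key.
No proper subset of any of these is a key, and no other minimal superkey exists.

{AdmitDate, Diagnosis, Dosage}, {AdmitDate, PatientID}, {BedNo, PatientID}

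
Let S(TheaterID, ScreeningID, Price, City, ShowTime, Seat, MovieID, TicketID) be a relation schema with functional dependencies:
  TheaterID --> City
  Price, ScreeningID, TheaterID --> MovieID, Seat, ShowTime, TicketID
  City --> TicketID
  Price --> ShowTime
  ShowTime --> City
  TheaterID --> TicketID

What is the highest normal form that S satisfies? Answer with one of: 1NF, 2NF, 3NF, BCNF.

Candidate key: {Price, ScreeningID, TheaterID}. Prime attributes: {Price, ScreeningID, TheaterID}.
For TheaterID --> City we have {TheaterID}⁺ = {City, TheaterID, TicketID}; {TheaterID} is not a superkey, so BCNF fails.
TheaterID --> City determines the non-prime attribute {City} from a non-superkey — 3NF is violated.
{Price} is a proper subset of the key {Price, ScreeningID, TheaterID}, and {Price}⁺ contains the non-prime attributes {City, ShowTime, TicketID} — a partial dependency, so 2NF is violated.

1NF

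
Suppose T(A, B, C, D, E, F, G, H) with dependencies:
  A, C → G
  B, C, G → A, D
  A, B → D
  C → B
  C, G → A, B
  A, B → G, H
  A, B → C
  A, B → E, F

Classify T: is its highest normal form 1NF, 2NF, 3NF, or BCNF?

3NF

Candidate keys: {A, B}, {A, C}, {C, G}. Prime attributes: {A, B, C, G}.
For C → B we have {C}⁺ = {B, C}; {C} is not a superkey, so BCNF fails.
But every attribute on its right side ({B}) is prime, and the same holds for every other non-superkey FD, so 3NF still holds.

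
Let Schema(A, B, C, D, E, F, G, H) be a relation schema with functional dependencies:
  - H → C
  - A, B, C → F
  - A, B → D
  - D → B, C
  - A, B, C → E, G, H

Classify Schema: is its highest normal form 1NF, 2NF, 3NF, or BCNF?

Candidate keys: {A, B}, {A, D}. Prime attributes: {A, B, D}.
H → C: {H}⁺ = {C, H}, which is not all of the attributes, so the left side is not a superkey — BCNF is violated.
H → C determines the non-prime attribute {C} from a non-superkey — 3NF is violated.
Since {D} ⊂ {A, D} and {D}⁺ ⊇ {C} with {C} non-prime, there is a partial dependency; 2NF fails.

1NF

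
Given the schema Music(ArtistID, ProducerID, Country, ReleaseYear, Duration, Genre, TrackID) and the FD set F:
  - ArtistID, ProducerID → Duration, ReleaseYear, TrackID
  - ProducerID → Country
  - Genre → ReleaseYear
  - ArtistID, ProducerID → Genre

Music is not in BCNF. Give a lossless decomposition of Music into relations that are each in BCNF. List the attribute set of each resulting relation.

Candidate key of the original relation: {ArtistID, ProducerID}.
In {ArtistID, Country, Duration, Genre, ProducerID, ReleaseYear, TrackID}, {ProducerID} is not a superkey ({ProducerID}⁺ restricted to this set is {Country, ProducerID}), so split on ProducerID → Country into {Country, ProducerID} and {ArtistID, Duration, Genre, ProducerID, ReleaseYear, TrackID}.
{Country, ProducerID} is in BCNF.
In {ArtistID, Duration, Genre, ProducerID, ReleaseYear, TrackID}, {Genre} is not a superkey ({Genre}⁺ restricted to this set is {Genre, ReleaseYear}), so split on Genre → ReleaseYear into {Genre, ReleaseYear} and {ArtistID, Duration, Genre, ProducerID, TrackID}.
{Genre, ReleaseYear} is in BCNF.
{ArtistID, Duration, Genre, ProducerID, TrackID} is in BCNF.

{ArtistID, Duration, Genre, ProducerID, TrackID}; {Country, ProducerID}; {Genre, ReleaseYear}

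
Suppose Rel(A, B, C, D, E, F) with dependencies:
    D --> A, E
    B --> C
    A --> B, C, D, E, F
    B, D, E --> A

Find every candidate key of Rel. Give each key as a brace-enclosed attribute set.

{A}, {D}

{A}⁺ = {A, B, C, D, E, F} — all of the relation — so {A} is a candidate key.
{D}⁺ = {A, B, C, D, E, F} — all of the relation — so {D} is a candidate key.
These are minimal and exhaustive — every other superkey contains one of them.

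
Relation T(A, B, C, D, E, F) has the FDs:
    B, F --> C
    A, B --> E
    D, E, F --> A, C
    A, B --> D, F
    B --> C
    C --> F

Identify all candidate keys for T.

{A, B}, {B, D, E}

{B} never appears on the right of any FD, so every key must include it.
{A, B} is a candidate key since {A, B}⁺ = {A, B, C, D, E, F} covers every attribute.
{B, D, E} is a candidate key since {B, D, E}⁺ = {A, B, C, D, E, F} covers every attribute.
These are minimal and exhaustive — every other superkey contains one of them.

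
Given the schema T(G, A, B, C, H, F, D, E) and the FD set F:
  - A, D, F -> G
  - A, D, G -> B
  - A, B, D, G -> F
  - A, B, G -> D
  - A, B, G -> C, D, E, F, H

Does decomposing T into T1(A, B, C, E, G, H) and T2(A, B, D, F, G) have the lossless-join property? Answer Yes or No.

Common attributes: {A, B, G}; their closure is {A, B, C, D, E, F, G, H}.
Since T1 ⊆ {A, B, C, D, E, F, G, H}, the intersection is a superkey of T1; the decomposition is lossless.

Yes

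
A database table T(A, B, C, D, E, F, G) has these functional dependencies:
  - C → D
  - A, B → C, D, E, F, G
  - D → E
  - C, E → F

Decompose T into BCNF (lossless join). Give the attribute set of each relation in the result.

Candidate key of the original relation: {A, B}.
Within {A, B, C, D, E, F, G}: {C}⁺ ∩ {A, B, C, D, E, F, G} = {C, D, E, F}, not the whole set, so C → D, E, F violates BCNF; decompose into {C, D, E, F} and {A, B, C, G}.
Within {C, D, E, F}: {D}⁺ ∩ {C, D, E, F} = {D, E}, not the whole set, so D → E violates BCNF; decompose into {D, E} and {C, D, F}.
{D, E}: every determinant is a superkey — BCNF.
{C, D, F}: every determinant is a superkey — BCNF.
{A, B, C, G}: every determinant is a superkey — BCNF.

{A, B, C, G}; {C, D, F}; {D, E}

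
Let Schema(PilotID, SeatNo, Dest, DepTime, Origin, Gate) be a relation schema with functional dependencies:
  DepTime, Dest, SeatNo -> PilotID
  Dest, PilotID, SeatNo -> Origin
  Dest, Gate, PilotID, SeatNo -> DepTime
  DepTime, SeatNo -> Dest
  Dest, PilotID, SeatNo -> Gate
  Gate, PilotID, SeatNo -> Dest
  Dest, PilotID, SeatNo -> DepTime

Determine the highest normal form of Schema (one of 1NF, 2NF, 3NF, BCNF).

Candidate keys: {DepTime, SeatNo}, {Dest, PilotID, SeatNo}, {Gate, PilotID, SeatNo}. Prime attributes: {DepTime, Dest, Gate, PilotID, SeatNo}.
The left-hand side of every FD is a superkey, so BCNF is satisfied.

BCNF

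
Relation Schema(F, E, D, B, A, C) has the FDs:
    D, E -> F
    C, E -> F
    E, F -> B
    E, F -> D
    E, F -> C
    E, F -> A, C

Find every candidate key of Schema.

{C, E}, {D, E}, {E, F}

{E} never appears on the right of any FD, so every key must include it.
{C, E}⁺ = {A, B, C, D, E, F}, which is every attribute, so {C, E} is a candidate key.
{D, E}⁺ = {A, B, C, D, E, F}, which is every attribute, so {D, E} is a candidate key.
{E, F}⁺ = {A, B, C, D, E, F}, which is every attribute, so {E, F} is a candidate key.
No proper subset of any of these is a key, and no other minimal superkey exists.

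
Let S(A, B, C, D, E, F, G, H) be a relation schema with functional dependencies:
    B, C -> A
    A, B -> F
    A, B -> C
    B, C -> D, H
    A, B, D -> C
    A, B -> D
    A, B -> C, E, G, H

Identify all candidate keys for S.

Attributes never on any right-hand side: {B} — every candidate key must contain it.
{A, B}⁺ = {A, B, C, D, E, F, G, H} — all of the relation — so {A, B} is a candidate key.
{B, C}⁺ = {A, B, C, D, E, F, G, H} — all of the relation — so {B, C} is a candidate key.
These are minimal and exhaustive — every other superkey contains one of them.

{A, B}, {B, C}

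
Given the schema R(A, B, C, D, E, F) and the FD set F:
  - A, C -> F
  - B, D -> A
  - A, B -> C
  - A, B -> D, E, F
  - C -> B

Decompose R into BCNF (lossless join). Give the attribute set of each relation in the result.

{A, C, D, E, F}; {B, C}

Candidate keys of the original relation: {A, B}, {A, C}, {B, D}, {C, D}.
Within {A, B, C, D, E, F}: {C}⁺ ∩ {A, B, C, D, E, F} = {B, C}, not the whole set, so C -> B violates BCNF; decompose into {B, C} and {A, C, D, E, F}.
{B, C} has no BCNF violation.
{A, C, D, E, F} has no BCNF violation.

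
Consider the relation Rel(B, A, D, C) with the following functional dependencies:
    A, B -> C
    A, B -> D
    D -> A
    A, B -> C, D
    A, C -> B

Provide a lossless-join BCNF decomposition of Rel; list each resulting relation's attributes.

Candidate keys of the original relation: {A, B}, {A, C}, {B, D}, {C, D}.
Within {A, B, C, D}: {D}⁺ ∩ {A, B, C, D} = {A, D}, not the whole set, so D -> A violates BCNF; decompose into {A, D} and {B, C, D}.
{A, D}: every determinant is a superkey — BCNF.
{B, C, D}: every determinant is a superkey — BCNF.

{A, D}; {B, C, D}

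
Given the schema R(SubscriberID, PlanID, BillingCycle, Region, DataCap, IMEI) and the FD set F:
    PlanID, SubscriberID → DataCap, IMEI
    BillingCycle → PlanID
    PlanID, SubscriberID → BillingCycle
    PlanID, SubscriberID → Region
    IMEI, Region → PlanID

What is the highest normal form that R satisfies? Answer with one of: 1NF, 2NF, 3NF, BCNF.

3NF

Candidate keys: {BillingCycle, SubscriberID}, {IMEI, Region, SubscriberID}, {PlanID, SubscriberID}. Prime attributes: {BillingCycle, IMEI, PlanID, Region, SubscriberID}.
BillingCycle → PlanID: {BillingCycle}⁺ = {BillingCycle, PlanID}, which is not all of the attributes, so the left side is not a superkey — BCNF is violated.
Since {PlanID} ⊆ prime attributes and every other non-superkey FD also has a prime right side, the schema is in 3NF.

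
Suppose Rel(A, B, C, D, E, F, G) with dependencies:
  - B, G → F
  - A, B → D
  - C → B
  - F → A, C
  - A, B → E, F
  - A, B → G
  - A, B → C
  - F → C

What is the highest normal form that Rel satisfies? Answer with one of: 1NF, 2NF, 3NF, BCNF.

3NF

Candidate keys: {A, B}, {A, C}, {B, G}, {C, G}, {F}. Prime attributes: {A, B, C, F, G}.
C → B breaks BCNF: {C}⁺ = {B, C}, so {C} is not a superkey.
Since {B} ⊆ prime attributes and every other non-superkey FD also has a prime right side, the schema is in 3NF.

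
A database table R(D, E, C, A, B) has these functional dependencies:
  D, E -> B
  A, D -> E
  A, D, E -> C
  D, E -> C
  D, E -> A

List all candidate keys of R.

{A, D}, {D, E}

No FD produces {D}, so it must be in every candidate key.
{A, D}⁺ = {A, B, C, D, E} — all of the relation — so {A, D} is a candidate key.
{D, E}⁺ = {A, B, C, D, E} — all of the relation — so {D, E} is a candidate key.
Any other superkey properly contains one of these, so there are no further candidate keys.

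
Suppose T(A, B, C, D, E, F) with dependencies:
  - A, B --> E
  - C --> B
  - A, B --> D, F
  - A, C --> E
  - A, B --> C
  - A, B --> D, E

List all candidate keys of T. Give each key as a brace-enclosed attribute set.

{A} never appears on the right of any FD, so every key must include it.
Closure of {A, B} is {A, B, C, D, E, F}, the whole schema; {A, B} is a candidate key.
Closure of {A, C} is {A, B, C, D, E, F}, the whole schema; {A, C} is a candidate key.
No proper subset of any of these is a key, and no other minimal superkey exists.

{A, B}, {A, C}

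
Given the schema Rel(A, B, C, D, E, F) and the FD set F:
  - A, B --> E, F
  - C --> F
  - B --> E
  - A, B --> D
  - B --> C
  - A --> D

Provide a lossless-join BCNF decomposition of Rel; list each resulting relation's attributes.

{A, B}; {A, D}; {B, C, E}; {C, F}

Candidate key of the original relation: {A, B}.
Within {A, B, C, D, E, F}: {C}⁺ ∩ {A, B, C, D, E, F} = {C, F}, not the whole set, so C --> F violates BCNF; decompose into {C, F} and {A, B, C, D, E}.
{C, F}: every determinant is a superkey — BCNF.
Within {A, B, C, D, E}: {B}⁺ ∩ {A, B, C, D, E} = {B, C, E}, not the whole set, so B --> C, E violates BCNF; decompose into {B, C, E} and {A, B, D}.
{B, C, E}: every determinant is a superkey — BCNF.
Within {A, B, D}: {A}⁺ ∩ {A, B, D} = {A, D}, not the whole set, so A --> D violates BCNF; decompose into {A, D} and {A, B}.
{A, D}: every determinant is a superkey — BCNF.
{A, B}: every determinant is a superkey — BCNF.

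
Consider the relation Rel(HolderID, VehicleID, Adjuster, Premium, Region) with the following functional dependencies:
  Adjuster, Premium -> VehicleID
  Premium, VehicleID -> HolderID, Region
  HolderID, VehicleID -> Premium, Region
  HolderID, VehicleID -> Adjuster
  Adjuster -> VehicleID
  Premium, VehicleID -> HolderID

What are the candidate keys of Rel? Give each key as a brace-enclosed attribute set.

Closure of {Adjuster, HolderID} is {Adjuster, HolderID, Premium, Region, VehicleID}, the whole schema; {Adjuster, HolderID} is a candidate key.
Closure of {Adjuster, Premium} is {Adjuster, HolderID, Premium, Region, VehicleID}, the whole schema; {Adjuster, Premium} is a candidate key.
Closure of {HolderID, VehicleID} is {Adjuster, HolderID, Premium, Region, VehicleID}, the whole schema; {HolderID, VehicleID} is a candidate key.
Closure of {Premium, VehicleID} is {Adjuster, HolderID, Premium, Region, VehicleID}, the whole schema; {Premium, VehicleID} is a candidate key.
These are minimal and exhaustive — every other superkey contains one of them.

{Adjuster, HolderID}, {Adjuster, Premium}, {HolderID, VehicleID}, {Premium, VehicleID}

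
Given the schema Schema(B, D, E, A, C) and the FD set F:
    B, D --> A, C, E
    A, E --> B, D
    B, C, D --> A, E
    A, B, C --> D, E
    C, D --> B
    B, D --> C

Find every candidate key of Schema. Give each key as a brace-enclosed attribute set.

{A, B, C}, {A, E}, {B, D}, {C, D}

{A, E}⁺ = {A, B, C, D, E}, which is every attribute, so {A, E} is a candidate key.
{B, D}⁺ = {A, B, C, D, E}, which is every attribute, so {B, D} is a candidate key.
{C, D}⁺ = {A, B, C, D, E}, which is every attribute, so {C, D} is a candidate key.
{A, B, C}⁺ = {A, B, C, D, E}, which is every attribute, so {A, B, C} is a candidate key.
Any other superkey properly contains one of these, so there are no further candidate keys.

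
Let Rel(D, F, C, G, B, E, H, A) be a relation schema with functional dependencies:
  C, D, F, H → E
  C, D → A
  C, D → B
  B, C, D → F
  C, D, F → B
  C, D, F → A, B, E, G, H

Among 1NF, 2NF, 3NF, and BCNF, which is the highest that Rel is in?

BCNF

Candidate key: {C, D}. Prime attributes: {C, D}.
Every FD has a superkey on the left, so the relation is in BCNF.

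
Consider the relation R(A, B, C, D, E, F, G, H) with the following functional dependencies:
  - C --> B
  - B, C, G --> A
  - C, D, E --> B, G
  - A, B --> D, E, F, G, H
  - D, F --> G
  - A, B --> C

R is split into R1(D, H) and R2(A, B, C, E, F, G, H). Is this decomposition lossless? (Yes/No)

Common attributes: {H}; their closure is {H}.
R1 ⊄ {H} and R2 ⊄ {H}, so the split is lossy.

No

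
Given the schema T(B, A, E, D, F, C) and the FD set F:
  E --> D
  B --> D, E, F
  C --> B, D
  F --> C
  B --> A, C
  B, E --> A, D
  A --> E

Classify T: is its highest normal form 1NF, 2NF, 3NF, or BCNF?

Candidate keys: {B}, {C}, {F}. Prime attributes: {B, C, F}.
E --> D breaks BCNF: {E}⁺ = {D, E}, so {E} is not a superkey.
E --> D has non-prime {D} on the right and a non-superkey on the left, so 3NF fails.
Every candidate key is a single attribute, so no partial dependency is possible; 2NF holds.

2NF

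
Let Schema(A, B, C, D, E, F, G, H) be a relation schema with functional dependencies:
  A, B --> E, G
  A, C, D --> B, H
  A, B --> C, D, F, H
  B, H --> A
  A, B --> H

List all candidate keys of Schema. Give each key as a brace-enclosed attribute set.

{A, B}, {A, C, D}, {B, H}

{A, B}⁺ = {A, B, C, D, E, F, G, H}, which is every attribute, so {A, B} is a candidate key.
{B, H}⁺ = {A, B, C, D, E, F, G, H}, which is every attribute, so {B, H} is a candidate key.
{A, C, D}⁺ = {A, B, C, D, E, F, G, H}, which is every attribute, so {A, C, D} is a candidate key.
No proper subset of any of these is a key, and no other minimal superkey exists.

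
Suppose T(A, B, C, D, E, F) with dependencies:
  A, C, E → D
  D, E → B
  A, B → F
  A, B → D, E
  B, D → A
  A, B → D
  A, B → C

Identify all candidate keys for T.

{A, B}⁺ = {A, B, C, D, E, F} — all of the relation — so {A, B} is a candidate key.
{B, D}⁺ = {A, B, C, D, E, F} — all of the relation — so {B, D} is a candidate key.
{D, E}⁺ = {A, B, C, D, E, F} — all of the relation — so {D, E} is a candidate key.
{A, C, E}⁺ = {A, B, C, D, E, F} — all of the relation — so {A, C, E} is a candidate key.
These are minimal and exhaustive — every other superkey contains one of them.

{A, B}, {A, C, E}, {B, D}, {D, E}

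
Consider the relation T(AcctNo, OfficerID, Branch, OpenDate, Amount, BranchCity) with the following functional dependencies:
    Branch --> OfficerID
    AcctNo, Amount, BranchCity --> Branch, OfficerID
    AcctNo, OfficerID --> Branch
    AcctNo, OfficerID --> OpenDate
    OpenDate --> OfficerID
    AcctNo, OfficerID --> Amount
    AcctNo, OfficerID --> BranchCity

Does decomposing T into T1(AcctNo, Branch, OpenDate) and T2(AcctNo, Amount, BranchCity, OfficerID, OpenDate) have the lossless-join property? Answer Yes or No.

Yes

The shared attributes are {AcctNo, OpenDate} and {AcctNo, OpenDate}⁺ = {AcctNo, Amount, Branch, BranchCity, OfficerID, OpenDate}.
Since T1 ⊆ {AcctNo, Amount, Branch, BranchCity, OfficerID, OpenDate}, the intersection is a superkey of T1; the decomposition is lossless.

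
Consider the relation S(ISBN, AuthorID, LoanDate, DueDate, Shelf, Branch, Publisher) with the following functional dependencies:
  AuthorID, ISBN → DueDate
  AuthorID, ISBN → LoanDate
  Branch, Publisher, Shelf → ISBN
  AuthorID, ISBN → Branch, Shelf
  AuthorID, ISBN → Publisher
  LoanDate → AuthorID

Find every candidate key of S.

{AuthorID, ISBN}⁺ = {AuthorID, Branch, DueDate, ISBN, LoanDate, Publisher, Shelf} — all of the relation — so {AuthorID, ISBN} is a candidate key.
{ISBN, LoanDate}⁺ = {AuthorID, Branch, DueDate, ISBN, LoanDate, Publisher, Shelf} — all of the relation — so {ISBN, LoanDate} is a candidate key.
{AuthorID, Branch, Publisher, Shelf}⁺ = {AuthorID, Branch, DueDate, ISBN, LoanDate, Publisher, Shelf} — all of the relation — so {AuthorID, Branch, Publisher, Shelf} is a candidate key.
{Branch, LoanDate, Publisher, Shelf}⁺ = {AuthorID, Branch, DueDate, ISBN, LoanDate, Publisher, Shelf} — all of the relation — so {Branch, LoanDate, Publisher, Shelf} is a candidate key.
Any other superkey properly contains one of these, so there are no further candidate keys.

{AuthorID, Branch, Publisher, Shelf}, {AuthorID, ISBN}, {Branch, LoanDate, Publisher, Shelf}, {ISBN, LoanDate}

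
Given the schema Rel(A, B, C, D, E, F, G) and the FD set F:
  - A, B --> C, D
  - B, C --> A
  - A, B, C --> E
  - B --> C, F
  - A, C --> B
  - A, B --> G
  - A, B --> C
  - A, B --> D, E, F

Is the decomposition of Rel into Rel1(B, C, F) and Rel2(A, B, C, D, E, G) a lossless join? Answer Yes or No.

Yes

The shared attributes are {B, C} and {B, C}⁺ = {A, B, C, D, E, F, G}.
Rel1 is contained in that closure, so Rel1 ∩ Rel2 --> Rel1 holds and the join is lossless.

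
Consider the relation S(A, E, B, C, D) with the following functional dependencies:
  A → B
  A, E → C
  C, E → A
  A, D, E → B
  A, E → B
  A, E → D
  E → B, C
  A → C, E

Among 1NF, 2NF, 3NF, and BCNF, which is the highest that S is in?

Candidate keys: {A}, {E}. Prime attributes: {A, E}.
Every FD has a superkey on the left, so the relation is in BCNF.

BCNF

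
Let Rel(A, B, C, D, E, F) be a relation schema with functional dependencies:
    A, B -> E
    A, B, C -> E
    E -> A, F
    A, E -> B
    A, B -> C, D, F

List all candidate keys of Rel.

{A, B}, {E}

Closure of {E} is {A, B, C, D, E, F}, the whole schema; {E} is a candidate key.
Closure of {A, B} is {A, B, C, D, E, F}, the whole schema; {A, B} is a candidate key.
Any other superkey properly contains one of these, so there are no further candidate keys.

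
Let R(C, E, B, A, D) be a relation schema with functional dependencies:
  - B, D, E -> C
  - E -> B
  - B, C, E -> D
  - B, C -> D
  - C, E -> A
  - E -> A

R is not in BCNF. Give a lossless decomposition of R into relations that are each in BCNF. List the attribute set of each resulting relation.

Candidate keys of the original relation: {C, E}, {D, E}.
In {A, B, C, D, E}, {E} is not a superkey ({E}⁺ restricted to this set is {A, B, E}), so split on E -> A, B into {A, B, E} and {C, D, E}.
{A, B, E}: every determinant is a superkey — BCNF.
{C, D, E}: every determinant is a superkey — BCNF.

{A, B, E}; {C, D, E}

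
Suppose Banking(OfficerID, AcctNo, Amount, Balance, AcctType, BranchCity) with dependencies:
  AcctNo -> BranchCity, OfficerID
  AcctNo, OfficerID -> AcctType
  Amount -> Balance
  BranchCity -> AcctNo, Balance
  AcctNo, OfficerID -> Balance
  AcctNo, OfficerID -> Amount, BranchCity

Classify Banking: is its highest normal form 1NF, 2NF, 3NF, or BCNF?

2NF

Candidate keys: {AcctNo}, {BranchCity}. Prime attributes: {AcctNo, BranchCity}.
Amount -> Balance breaks BCNF: {Amount}⁺ = {Amount, Balance}, so {Amount} is not a superkey.
Because {Balance} is non-prime and the left side of Amount -> Balance is not a superkey, the relation is not in 3NF.
Every candidate key is a single attribute, so no partial dependency is possible; 2NF holds.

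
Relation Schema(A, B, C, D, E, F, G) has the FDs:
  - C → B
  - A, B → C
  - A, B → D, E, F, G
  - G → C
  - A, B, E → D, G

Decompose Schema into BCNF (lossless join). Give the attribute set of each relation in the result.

Candidate keys of the original relation: {A, B}, {A, C}, {A, G}.
In {A, B, C, D, E, F, G}, {C} is not a superkey ({C}⁺ restricted to this set is {B, C}), so split on C → B into {B, C} and {A, C, D, E, F, G}.
{B, C}: every determinant is a superkey — BCNF.
In {A, C, D, E, F, G}, {G} is not a superkey ({G}⁺ restricted to this set is {C, G}), so split on G → C into {C, G} and {A, D, E, F, G}.
{C, G}: every determinant is a superkey — BCNF.
{A, D, E, F, G}: every determinant is a superkey — BCNF.

{A, D, E, F, G}; {B, C}; {C, G}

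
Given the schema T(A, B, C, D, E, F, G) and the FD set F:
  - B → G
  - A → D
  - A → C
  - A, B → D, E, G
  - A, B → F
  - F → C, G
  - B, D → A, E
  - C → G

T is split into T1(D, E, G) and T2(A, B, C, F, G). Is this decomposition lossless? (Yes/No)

T1 ∩ T2 = {G}; its closure under F is {G}.
Neither T1 nor T2 is contained in that closure, so the decomposition is lossy.

No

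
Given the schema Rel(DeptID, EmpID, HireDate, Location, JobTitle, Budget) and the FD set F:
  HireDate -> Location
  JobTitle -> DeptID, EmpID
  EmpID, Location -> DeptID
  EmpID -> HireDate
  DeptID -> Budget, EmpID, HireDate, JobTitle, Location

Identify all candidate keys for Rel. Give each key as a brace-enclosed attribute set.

{DeptID}, {EmpID}, {JobTitle}

Closure of {DeptID} is {Budget, DeptID, EmpID, HireDate, JobTitle, Location}, the whole schema; {DeptID} is a candidate key.
Closure of {EmpID} is {Budget, DeptID, EmpID, HireDate, JobTitle, Location}, the whole schema; {EmpID} is a candidate key.
Closure of {JobTitle} is {Budget, DeptID, EmpID, HireDate, JobTitle, Location}, the whole schema; {JobTitle} is a candidate key.
These are minimal and exhaustive — every other superkey contains one of them.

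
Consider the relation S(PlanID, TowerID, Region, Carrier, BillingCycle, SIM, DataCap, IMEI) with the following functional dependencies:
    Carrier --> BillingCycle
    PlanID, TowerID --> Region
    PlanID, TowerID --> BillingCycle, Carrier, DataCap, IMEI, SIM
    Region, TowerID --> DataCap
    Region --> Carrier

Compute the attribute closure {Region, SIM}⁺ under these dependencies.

Start with {Region, SIM}.
Region --> Carrier applies; add {Carrier} → now {Carrier, Region, SIM}.
Carrier --> BillingCycle applies; add {BillingCycle} → now {BillingCycle, Carrier, Region, SIM}.
No further FD applies.

{BillingCycle, Carrier, Region, SIM}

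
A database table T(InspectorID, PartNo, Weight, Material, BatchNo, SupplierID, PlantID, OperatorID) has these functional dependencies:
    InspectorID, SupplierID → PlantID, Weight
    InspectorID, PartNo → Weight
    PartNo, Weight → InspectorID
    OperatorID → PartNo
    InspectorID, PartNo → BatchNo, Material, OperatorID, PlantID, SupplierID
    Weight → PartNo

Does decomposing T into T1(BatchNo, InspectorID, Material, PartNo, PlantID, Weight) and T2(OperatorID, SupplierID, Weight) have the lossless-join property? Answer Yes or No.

The shared attributes are {Weight} and {Weight}⁺ = {BatchNo, InspectorID, Material, OperatorID, PartNo, PlantID, SupplierID, Weight}.
Since T1 ⊆ {BatchNo, InspectorID, Material, OperatorID, PartNo, PlantID, SupplierID, Weight}, the intersection is a superkey of T1; the decomposition is lossless.

Yes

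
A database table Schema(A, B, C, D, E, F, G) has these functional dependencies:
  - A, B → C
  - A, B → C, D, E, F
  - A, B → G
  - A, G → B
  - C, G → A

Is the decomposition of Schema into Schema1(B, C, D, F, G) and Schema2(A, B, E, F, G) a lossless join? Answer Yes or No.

The shared attributes are {B, F, G} and {B, F, G}⁺ = {B, F, G}.
Neither Schema1 nor Schema2 is contained in that closure, so the decomposition is lossy.

No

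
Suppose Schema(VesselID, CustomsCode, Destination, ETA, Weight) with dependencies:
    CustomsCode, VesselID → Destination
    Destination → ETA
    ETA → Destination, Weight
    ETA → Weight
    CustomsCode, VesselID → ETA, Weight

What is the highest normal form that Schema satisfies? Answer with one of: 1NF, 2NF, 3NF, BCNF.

Candidate key: {CustomsCode, VesselID}. Prime attributes: {CustomsCode, VesselID}.
Destination → ETA breaks BCNF: {Destination}⁺ = {Destination, ETA, Weight}, so {Destination} is not a superkey.
Because {ETA} is non-prime and the left side of Destination → ETA is not a superkey, the relation is not in 3NF.
No non-prime attribute depends on a proper subset of any candidate key, so 2NF holds.

2NF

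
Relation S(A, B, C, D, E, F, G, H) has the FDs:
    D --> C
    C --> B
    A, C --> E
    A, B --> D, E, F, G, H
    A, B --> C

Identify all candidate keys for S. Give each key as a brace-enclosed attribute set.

Attributes never on any right-hand side: {A} — every candidate key must contain it.
{A, B}⁺ = {A, B, C, D, E, F, G, H} — all of the relation — so {A, B} is a candidate key.
{A, C}⁺ = {A, B, C, D, E, F, G, H} — all of the relation — so {A, C} is a candidate key.
{A, D}⁺ = {A, B, C, D, E, F, G, H} — all of the relation — so {A, D} is a candidate key.
No proper subset of any of these is a key, and no other minimal superkey exists.

{A, B}, {A, C}, {A, D}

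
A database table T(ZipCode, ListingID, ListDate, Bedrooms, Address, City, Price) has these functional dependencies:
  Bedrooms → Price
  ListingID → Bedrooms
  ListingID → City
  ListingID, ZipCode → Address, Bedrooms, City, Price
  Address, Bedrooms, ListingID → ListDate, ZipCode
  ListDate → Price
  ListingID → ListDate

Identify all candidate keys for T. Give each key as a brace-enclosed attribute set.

{Address, ListingID}, {ListingID, ZipCode}

No FD produces {ListingID}, so it must be in every candidate key.
Closure of {Address, ListingID} is {Address, Bedrooms, City, ListDate, ListingID, Price, ZipCode}, the whole schema; {Address, ListingID} is a candidate key.
Closure of {ListingID, ZipCode} is {Address, Bedrooms, City, ListDate, ListingID, Price, ZipCode}, the whole schema; {ListingID, ZipCode} is a candidate key.
Any other superkey properly contains one of these, so there are no further candidate keys.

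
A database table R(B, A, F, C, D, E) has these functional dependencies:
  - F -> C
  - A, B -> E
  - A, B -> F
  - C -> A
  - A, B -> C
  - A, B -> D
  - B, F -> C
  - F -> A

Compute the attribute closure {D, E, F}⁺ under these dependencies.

{A, C, D, E, F}

Start with {D, E, F}.
F -> C applies; add {C} → now {C, D, E, F}.
C -> A applies; add {A} → now {A, C, D, E, F}.
No further FD applies.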